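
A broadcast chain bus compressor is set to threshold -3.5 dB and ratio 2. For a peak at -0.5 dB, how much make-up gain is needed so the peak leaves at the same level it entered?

The peak compresses to -3.5 + 3/2 = -2 dB.
To reach -0.5 dB requires -0.5 − (-2) = 1.5 dB of make-up.

1.5 dB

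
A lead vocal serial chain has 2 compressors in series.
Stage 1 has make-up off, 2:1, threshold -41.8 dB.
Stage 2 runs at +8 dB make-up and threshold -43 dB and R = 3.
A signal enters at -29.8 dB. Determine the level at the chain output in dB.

-32.6 dB

Stage 1: -29.8 dB is 12 dB over -41.8 dB; at 2:1 that becomes 6 dB over, giving -35.8 dB.
Stage 2: -35.8 dB is 7.2 dB over -43 dB; at 3:1 that becomes 2.4 dB over, giving -40.6 dB; +8 dB make-up → -32.6 dB.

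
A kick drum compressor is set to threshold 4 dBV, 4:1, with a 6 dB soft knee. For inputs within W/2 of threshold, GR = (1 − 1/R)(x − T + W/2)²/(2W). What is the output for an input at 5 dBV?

4 dBV

x − T + W/2 = 5 − 4 + 3 = 4.
GR = (1 − 1/4) × 4² / 12 = 0.75 × 16 / 12 = 1 dB.
Output = 5 − 1 = 4 dBV.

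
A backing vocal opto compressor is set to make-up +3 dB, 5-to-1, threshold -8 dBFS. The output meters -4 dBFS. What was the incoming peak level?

Before make-up, the level was -4 − 3 = -7 dBFS.
Post-compression overshoot = -7 − (-8) = 1 dB.
Input overshoot = R × output overshoot = 5 dB → input = -8 + 5 = -3 dBFS.

-3 dBFS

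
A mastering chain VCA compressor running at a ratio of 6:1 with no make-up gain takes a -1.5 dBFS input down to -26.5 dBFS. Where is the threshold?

Gain reduction = -1.5 − (-26.5) = 25 dB; output overshoot = GR / (R − 1) = 25 / 5 = 5 dB.
Threshold = output − output overshoot = -26.5 − 5 = -31.5 dBFS.

-31.5 dBFS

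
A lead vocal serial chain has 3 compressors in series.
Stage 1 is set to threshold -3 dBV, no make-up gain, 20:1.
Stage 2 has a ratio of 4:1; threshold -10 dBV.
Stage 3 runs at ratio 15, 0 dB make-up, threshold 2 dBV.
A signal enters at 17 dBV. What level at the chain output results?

Stage 1: 17 dBV is 20 dB over -3 dBV; at 20:1 that becomes 1 dB over, giving -2 dBV.
Stage 2: overshoot 8 dB → 8/4 = 2 dB → -8 dBV.
Stage 3: -8 dBV is at or below the 2 dBV threshold — no compression; output -8 dBV.

-8 dBV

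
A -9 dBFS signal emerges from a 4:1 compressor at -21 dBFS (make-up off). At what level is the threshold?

Input is 16 dB above T (since output overshoot × R = input overshoot: (-21 − T)·4 = -9 − T gives T = -25 dBFS).
Check: -25 + (-9 − (-25))/4 = -25 + 4 = -21 dBFS. ✓

-25 dBFS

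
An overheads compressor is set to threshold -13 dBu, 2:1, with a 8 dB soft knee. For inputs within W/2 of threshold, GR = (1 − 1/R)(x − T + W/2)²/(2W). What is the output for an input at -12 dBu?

x − T + W/2 = -12 − (-13) + 4 = 5.
GR = (1 − 1/2) × 5² / 16 = 0.5 × 25 / 16 = 0.78125 dB.
Output = -12 − 0.78125 = -12.78125 dBu.

-12.78125 dBu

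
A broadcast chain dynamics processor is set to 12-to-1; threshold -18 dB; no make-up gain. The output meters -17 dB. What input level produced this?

The compressed level sits -17 − (-18) = 1 dB over threshold.
Before 12:1 compression the overshoot was 1 × 12 = 12 dB, so input = -18 + 12 = -6 dB.

-6 dB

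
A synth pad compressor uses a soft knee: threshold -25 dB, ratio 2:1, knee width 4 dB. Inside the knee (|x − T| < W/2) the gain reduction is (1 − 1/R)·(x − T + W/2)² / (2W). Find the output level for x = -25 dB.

x − T + W/2 = -25 − (-25) + 2 = 2.
GR = (1 − 1/2) × 2² / 8 = 0.5 × 4 / 8 = 0.25 dB.
Output = -25 − 0.25 = -25.25 dB.

-25.25 dB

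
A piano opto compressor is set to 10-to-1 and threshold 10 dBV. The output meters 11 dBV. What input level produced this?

20 dBV

That's 1 dB above the 10 dBV threshold.
Input overshoot = R × output overshoot = 10 dB → input = 10 + 10 = 20 dBV.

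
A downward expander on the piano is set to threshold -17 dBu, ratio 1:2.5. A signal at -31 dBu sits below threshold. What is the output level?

Undershoot = (-17) − (-31) = 14 dB.
At 1:2.5, that expands to 35 dB under threshold.
Output = -17 − 35 = -52 dBu.

-52 dBu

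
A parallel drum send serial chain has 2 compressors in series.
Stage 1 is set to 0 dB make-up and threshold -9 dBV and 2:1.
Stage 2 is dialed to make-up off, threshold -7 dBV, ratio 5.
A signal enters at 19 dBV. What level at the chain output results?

-4.6 dBV

Stage 1: 19 dBV is 28 dB over -9 dBV; at 2:1 that becomes 14 dB over, giving 5 dBV.
Stage 2: overshoot 12 dB → 12/5 = 2.4 dB → -4.6 dBV.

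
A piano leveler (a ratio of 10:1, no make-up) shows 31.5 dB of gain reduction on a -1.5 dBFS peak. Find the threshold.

Gain reduction = -1.5 − (-33) = 31.5 dB; output overshoot = GR / (R − 1) = 31.5 / 9 = 3.5 dB.
Threshold = output − output overshoot = -33 − 3.5 = -36.5 dBFS.

-36.5 dBFS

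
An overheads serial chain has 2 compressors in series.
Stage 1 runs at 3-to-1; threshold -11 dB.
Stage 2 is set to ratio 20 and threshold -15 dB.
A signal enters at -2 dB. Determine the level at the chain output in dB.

Stage 1: 9 dB above -11 dB, reduced 3:1 to 3 dB above → -8 dB.
Stage 2: -8 dB is 7 dB over -15 dB; at 20:1 that becomes 0.35 dB over, giving -14.65 dB.

-14.65 dB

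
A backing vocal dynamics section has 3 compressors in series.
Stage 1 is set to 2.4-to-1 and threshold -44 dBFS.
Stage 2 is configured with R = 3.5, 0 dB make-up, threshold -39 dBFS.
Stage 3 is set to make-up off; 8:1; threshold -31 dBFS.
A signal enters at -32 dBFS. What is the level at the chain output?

Stage 1: -32 dBFS is 12 dB over -44 dBFS; at 2.4:1 that becomes 5 dB over, giving -39 dBFS.
Stage 2: below threshold (-39 ≤ -39); passes unchanged; output -39 dBFS.
Stage 3: below threshold (-39 ≤ -31); passes unchanged; output -39 dBFS.

-39 dBFS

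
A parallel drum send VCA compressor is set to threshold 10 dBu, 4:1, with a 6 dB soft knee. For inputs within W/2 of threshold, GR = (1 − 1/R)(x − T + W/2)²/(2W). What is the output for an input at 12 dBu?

10.4375 dBu

x − T + W/2 = 12 − 10 + 3 = 5.
GR = (1 − 1/4) × 5² / 12 = 0.75 × 25 / 12 = 1.5625 dB.
Output = 12 − 1.5625 = 10.4375 dBu.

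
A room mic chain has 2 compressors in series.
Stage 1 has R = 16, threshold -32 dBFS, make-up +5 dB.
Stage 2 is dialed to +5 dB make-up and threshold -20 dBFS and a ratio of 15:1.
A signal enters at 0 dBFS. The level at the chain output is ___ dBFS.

-20 dBFS

Stage 1: 32 dB above -32 dBFS, reduced 16:1 to 2 dB above → -30 dBFS; +5 dB make-up → -25 dBFS.
Stage 2: below threshold (-25 ≤ -20); passes unchanged; make-up brings it to -20 dBFS.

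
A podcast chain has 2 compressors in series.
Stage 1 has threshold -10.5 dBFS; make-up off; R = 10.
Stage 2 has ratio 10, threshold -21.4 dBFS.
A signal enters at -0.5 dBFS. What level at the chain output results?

-20.21 dBFS

Stage 1: -0.5 dBFS is 10 dB over -10.5 dBFS; at 10:1 that becomes 1 dB over, giving -9.5 dBFS.
Stage 2: -9.5 dBFS is 11.9 dB over -21.4 dBFS; at 10:1 that becomes 1.19 dB over, giving -20.21 dBFS.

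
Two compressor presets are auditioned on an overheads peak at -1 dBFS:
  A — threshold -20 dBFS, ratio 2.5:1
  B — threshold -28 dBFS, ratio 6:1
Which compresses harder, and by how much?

A: 19 dB over, compressed to 7.6 dB over, so 11.4 dB of GR.
B: 27 dB over, compressed to 4.5 dB over, so 22.5 dB of GR.
B applies 11.1 dB more gain reduction.

B, by 11.1 dB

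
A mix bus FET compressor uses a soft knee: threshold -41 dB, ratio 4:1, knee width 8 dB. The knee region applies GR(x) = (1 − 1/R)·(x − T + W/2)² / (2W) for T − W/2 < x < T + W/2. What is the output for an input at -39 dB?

x − T + W/2 = -39 − (-41) + 4 = 6.
GR = (1 − 1/4) × 6² / 16 = 0.75 × 36 / 16 = 1.6875 dB.
Output = -39 − 1.6875 = -40.6875 dB.

-40.6875 dB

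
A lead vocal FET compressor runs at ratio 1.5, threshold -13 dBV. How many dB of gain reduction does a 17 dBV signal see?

The signal is 30 dB above threshold.
At 1.5:1, output sits 30/1.5 = 20 dB above threshold.
GR = overshoot in − overshoot out = 30 − 20 = 10 dB.

10 dB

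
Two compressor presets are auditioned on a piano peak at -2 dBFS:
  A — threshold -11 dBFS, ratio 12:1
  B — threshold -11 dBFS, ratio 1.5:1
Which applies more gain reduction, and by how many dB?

A: 9 dB over, compressed to 0.75 dB over, so 8.25 dB of GR.
B: 9 dB over, compressed to 6 dB over, so 3 dB of GR.
Difference: 5.25 dB in favour of A.

A, by 5.25 dB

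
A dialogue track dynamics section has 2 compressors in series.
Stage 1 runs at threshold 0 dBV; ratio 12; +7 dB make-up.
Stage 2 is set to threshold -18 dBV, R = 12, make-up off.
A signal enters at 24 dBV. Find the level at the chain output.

-15.75 dBV

Stage 1: 24 dBV is 24 dB over 0 dBV; at 12:1 that becomes 2 dB over, giving 2 dBV; +7 dB make-up → 9 dBV.
Stage 2: overshoot 27 dB → 27/12 = 2.25 dB → -15.75 dBV.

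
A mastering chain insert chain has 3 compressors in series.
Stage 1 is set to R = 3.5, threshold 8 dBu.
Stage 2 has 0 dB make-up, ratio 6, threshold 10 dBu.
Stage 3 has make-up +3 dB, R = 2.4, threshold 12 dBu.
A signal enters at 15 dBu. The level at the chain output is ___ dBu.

13 dBu

Stage 1: 15 dBu is 7 dB over 8 dBu; at 3.5:1 that becomes 2 dB over, giving 10 dBu.
Stage 2: 10 dBu ≤ 10 dBu, so stage 2 doesn't engage; output 10 dBu.
Stage 3: 10 dBu ≤ 12 dBu, so stage 3 doesn't engage; make-up brings it to 13 dBu.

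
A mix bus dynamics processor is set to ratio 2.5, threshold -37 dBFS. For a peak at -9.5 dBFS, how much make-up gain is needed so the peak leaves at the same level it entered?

16.5 dB

Overshoot 27.5 dB → 27.5/2.5 = 11 dB after compression, so the compressed level is -37 + 11 = -26 dBFS.
Make-up = target − compressed = -9.5 − (-26) = 16.5 dB.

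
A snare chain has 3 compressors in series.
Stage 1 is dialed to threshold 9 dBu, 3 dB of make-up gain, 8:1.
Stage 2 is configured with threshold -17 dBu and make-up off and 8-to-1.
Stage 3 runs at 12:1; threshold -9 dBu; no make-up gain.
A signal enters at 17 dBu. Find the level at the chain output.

-13.25 dBu

Stage 1: overshoot 8 dB → 8/8 = 1 dB → 10 dBu; +3 dB make-up → 13 dBu.
Stage 2: 13 dBu is 30 dB over -17 dBu; at 8:1 that becomes 3.75 dB over, giving -13.25 dBu.
Stage 3: -13.25 dBu ≤ -9 dBu, so stage 3 doesn't engage; output -13.25 dBu.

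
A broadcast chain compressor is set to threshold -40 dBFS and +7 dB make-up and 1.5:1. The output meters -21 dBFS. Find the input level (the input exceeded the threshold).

-22 dBFS

Stripping the +7 dB make-up gives -28 dBFS at the gain stage.
The compressed level sits -28 − (-40) = 12 dB over threshold.
Undo the ratio: input overshoot = 12 × 1.5 = 18 dB, giving input = -22 dBFS.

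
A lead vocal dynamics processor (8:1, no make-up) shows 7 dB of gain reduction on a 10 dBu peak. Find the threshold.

Gain reduction = 10 − 3 = 7 dB; output overshoot = GR / (R − 1) = 7 / 7 = 1 dB.
Threshold = output − output overshoot = 3 − 1 = 2 dBu.

2 dBu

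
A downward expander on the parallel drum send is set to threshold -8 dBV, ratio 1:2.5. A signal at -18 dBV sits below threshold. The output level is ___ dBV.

-33 dBV

Undershoot = (-8) − (-18) = 10 dB.
At 1:2.5, that expands to 25 dB under threshold.
Output = -8 − 25 = -33 dBV.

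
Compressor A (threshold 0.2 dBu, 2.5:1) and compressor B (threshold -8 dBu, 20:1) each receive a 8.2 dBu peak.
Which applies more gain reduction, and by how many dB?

B, by 10.59 dB

A: GR = 8 − 8/2.5 = 4.8 dB.
B: GR = 16.2 − 16.2/20 = 15.39 dB.
B reduces 10.59 dB more.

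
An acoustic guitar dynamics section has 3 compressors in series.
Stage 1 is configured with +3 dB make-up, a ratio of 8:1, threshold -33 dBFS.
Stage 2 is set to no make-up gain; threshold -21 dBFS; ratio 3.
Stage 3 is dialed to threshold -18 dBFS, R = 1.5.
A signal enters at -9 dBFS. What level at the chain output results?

-27 dBFS

Stage 1: overshoot 24 dB → 24/8 = 3 dB → -30 dBFS; +3 dB make-up → -27 dBFS.
Stage 2: below threshold (-27 ≤ -21); passes unchanged; output -27 dBFS.
Stage 3: below threshold (-27 ≤ -18); passes unchanged; output -27 dBFS.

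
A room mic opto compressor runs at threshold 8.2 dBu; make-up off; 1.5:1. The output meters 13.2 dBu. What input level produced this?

The compressed level sits 13.2 − 8.2 = 5 dB over threshold.
Input overshoot = R × output overshoot = 7.5 dB → input = 8.2 + 7.5 = 15.7 dBu.

15.7 dBu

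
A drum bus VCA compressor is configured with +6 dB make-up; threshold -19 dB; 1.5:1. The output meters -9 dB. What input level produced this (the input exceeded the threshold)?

Before make-up, the level was -9 − 6 = -15 dB.
That's 4 dB above the -19 dB threshold.
Input overshoot = R × output overshoot = 6 dB → input = -19 + 6 = -13 dB.

-13 dB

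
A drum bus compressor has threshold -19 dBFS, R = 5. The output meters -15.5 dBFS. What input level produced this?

-1.5 dBFS

The compressed level sits -15.5 − (-19) = 3.5 dB over threshold.
Input overshoot = R × output overshoot = 17.5 dB → input = -19 + 17.5 = -1.5 dBFS.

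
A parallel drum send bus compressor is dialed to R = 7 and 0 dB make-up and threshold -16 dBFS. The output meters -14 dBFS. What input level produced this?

The compressed level sits -14 − (-16) = 2 dB over threshold.
Before 7:1 compression the overshoot was 2 × 7 = 14 dB, so input = -16 + 14 = -2 dBFS.

-2 dBFS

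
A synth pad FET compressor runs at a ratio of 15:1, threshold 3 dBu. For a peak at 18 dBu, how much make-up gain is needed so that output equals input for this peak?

14 dB

The peak compresses to 3 + 15/15 = 4 dBu.
To reach 18 dBu requires 18 − 4 = 14 dB of make-up.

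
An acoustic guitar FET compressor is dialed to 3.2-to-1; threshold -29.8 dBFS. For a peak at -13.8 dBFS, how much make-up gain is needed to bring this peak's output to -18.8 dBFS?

6 dB

Overshoot 16 dB → 16/3.2 = 5 dB after compression, so the compressed level is -29.8 + 5 = -24.8 dBFS.
Make-up = target − compressed = -18.8 − (-24.8) = 6 dB.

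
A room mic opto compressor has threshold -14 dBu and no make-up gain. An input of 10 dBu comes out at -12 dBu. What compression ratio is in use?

12:1

Input overshoot = 10 − (-14) = 24 dB; output overshoot = -12 − (-14) = 2 dB.
Ratio = 24 / 2 = 12.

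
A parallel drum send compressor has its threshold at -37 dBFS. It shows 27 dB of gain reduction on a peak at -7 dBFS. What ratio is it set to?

10:1

Input overshoot = -7 − (-37) = 30 dB.
Output overshoot = 30 − 27 = 3 dB.
Ratio = input overshoot / output overshoot = 30 / 3 = 10.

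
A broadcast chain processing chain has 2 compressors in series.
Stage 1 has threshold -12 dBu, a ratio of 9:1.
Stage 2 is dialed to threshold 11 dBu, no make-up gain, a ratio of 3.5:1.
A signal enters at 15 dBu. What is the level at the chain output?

-9 dBu

Stage 1: 27 dB above -12 dBu, reduced 9:1 to 3 dB above → -9 dBu.
Stage 2: -9 dBu ≤ 11 dBu, so stage 2 doesn't engage; output -9 dBu.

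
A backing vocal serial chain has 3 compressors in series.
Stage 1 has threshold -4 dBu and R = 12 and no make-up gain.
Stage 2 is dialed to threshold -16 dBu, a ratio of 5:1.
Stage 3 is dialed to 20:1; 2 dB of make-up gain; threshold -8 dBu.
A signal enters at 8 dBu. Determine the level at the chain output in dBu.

-11.4 dBu

Stage 1: overshoot 12 dB → 12/12 = 1 dB → -3 dBu.
Stage 2: overshoot 13 dB → 13/5 = 2.6 dB → -13.4 dBu.
Stage 3: -13.4 dBu is at or below the -8 dBu threshold — no compression; make-up brings it to -11.4 dBu.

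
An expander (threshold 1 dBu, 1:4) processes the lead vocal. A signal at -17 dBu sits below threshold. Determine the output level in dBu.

-71 dBu

The input is 18 dB below the 1 dBu threshold.
A 1:4 expander multiplies undershoot by 4: 18 × 4 = 72 dB below threshold.
Output = 1 − 72 = -71 dBu.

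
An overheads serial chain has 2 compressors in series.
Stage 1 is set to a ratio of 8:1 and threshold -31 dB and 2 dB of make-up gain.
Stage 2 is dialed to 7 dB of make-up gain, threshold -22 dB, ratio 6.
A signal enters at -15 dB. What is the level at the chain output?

Stage 1: overshoot 16 dB → 16/8 = 2 dB → -29 dB; +2 dB make-up → -27 dB.
Stage 2: below threshold (-27 ≤ -22); passes unchanged; make-up brings it to -20 dB.

-20 dB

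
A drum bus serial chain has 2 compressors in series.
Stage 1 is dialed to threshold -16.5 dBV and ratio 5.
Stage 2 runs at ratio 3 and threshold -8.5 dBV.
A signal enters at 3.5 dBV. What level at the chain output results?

Stage 1: overshoot 20 dB → 20/5 = 4 dB → -12.5 dBV.
Stage 2: -12.5 dBV ≤ -8.5 dBV, so stage 2 doesn't engage; output -12.5 dBV.

-12.5 dBV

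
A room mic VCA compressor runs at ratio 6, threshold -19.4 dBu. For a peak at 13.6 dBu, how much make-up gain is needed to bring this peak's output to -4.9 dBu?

9 dB

Without make-up, output = threshold + overshoot/6 = -19.4 + 5.5 = -13.9 dBu.
Gap to target: 9 dB.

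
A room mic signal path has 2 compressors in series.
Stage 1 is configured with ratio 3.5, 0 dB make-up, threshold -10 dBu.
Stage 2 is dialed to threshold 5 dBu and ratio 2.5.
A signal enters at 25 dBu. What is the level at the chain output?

0 dBu

Stage 1: 25 dBu is 35 dB over -10 dBu; at 3.5:1 that becomes 10 dB over, giving 0 dBu.
Stage 2: below threshold (0 ≤ 5); passes unchanged; output 0 dBu.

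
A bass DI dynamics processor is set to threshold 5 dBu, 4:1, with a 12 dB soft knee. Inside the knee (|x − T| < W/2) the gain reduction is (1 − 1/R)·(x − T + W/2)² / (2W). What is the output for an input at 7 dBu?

5 dBu

x − T + W/2 = 7 − 5 + 6 = 8.
GR = (1 − 1/4) × 8² / 24 = 0.75 × 64 / 24 = 2 dB.
Output = 7 − 2 = 5 dBu.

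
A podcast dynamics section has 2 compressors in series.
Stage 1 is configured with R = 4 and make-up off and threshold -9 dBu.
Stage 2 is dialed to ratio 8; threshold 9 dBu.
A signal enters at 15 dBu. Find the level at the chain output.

Stage 1: 15 dBu is 24 dB over -9 dBu; at 4:1 that becomes 6 dB over, giving -3 dBu.
Stage 2: below threshold (-3 ≤ 9); passes unchanged; output -3 dBu.

-3 dBu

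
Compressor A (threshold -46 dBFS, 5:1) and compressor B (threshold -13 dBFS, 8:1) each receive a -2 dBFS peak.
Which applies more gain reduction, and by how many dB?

A: 44 dB over, compressed to 8.8 dB over, so 35.2 dB of GR.
B: 11 dB over, compressed to 1.375 dB over, so 9.625 dB of GR.
Difference: 25.575 dB in favour of A.

A, by 25.575 dB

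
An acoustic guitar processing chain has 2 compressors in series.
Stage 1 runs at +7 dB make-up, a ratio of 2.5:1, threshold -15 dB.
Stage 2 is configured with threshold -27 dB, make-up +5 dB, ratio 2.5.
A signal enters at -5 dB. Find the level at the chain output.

-12.8 dB

Stage 1: overshoot 10 dB → 10/2.5 = 4 dB → -11 dB; +7 dB make-up → -4 dB.
Stage 2: 23 dB above -27 dB, reduced 2.5:1 to 9.2 dB above → -17.8 dB; +5 dB make-up → -12.8 dB.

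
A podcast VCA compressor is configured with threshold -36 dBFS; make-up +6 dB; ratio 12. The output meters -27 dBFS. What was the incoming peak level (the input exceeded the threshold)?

0 dBFS

Before make-up, the level was -27 − 6 = -33 dBFS.
That's 3 dB above the -36 dBFS threshold.
Undo the ratio: input overshoot = 3 × 12 = 36 dB, giving input = 0 dBFS.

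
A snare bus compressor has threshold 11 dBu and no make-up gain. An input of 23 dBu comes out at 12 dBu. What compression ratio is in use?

Input overshoot = 23 − 11 = 12 dB; output overshoot = 12 − 11 = 1 dB.
Ratio = 12 / 1 = 12.

12:1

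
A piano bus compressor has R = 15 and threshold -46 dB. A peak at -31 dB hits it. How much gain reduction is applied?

14 dB

-31 dB exceeds the threshold by 15 dB.
After 15:1 compression the overshoot becomes 15/15 = 1 dB.
Gain reduction = 15 − 1 = 14 dB.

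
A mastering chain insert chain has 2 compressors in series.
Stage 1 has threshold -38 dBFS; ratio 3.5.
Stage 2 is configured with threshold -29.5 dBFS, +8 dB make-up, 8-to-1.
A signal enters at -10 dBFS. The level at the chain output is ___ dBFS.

-22 dBFS

Stage 1: overshoot 28 dB → 28/3.5 = 8 dB → -30 dBFS.
Stage 2: -30 dBFS is at or below the -29.5 dBFS threshold — no compression; make-up brings it to -22 dBFS.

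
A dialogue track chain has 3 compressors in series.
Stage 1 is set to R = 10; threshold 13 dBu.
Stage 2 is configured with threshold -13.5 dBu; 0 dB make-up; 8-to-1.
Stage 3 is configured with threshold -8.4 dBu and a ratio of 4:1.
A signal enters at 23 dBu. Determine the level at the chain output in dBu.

-10.0625 dBu

Stage 1: 10 dB above 13 dBu, reduced 10:1 to 1 dB above → 14 dBu.
Stage 2: 14 dBu is 27.5 dB over -13.5 dBu; at 8:1 that becomes 3.4375 dB over, giving -10.0625 dBu.
Stage 3: below threshold (-10.0625 ≤ -8.4); passes unchanged; output -10.0625 dBu.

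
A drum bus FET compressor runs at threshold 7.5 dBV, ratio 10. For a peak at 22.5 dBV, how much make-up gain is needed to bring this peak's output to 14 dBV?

5 dB

Without make-up, output = threshold + overshoot/10 = 7.5 + 1.5 = 9 dBV.
Gap to target: 5 dB.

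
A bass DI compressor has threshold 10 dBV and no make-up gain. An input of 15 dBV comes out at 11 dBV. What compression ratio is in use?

5:1

Input overshoot = 15 − 10 = 5 dB; output overshoot = 11 − 10 = 1 dB.
Ratio = 5 / 1 = 5.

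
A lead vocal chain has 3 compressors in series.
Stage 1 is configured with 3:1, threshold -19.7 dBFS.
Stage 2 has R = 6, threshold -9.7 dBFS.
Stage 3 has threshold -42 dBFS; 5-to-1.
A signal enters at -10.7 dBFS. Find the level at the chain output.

-36.94 dBFS

Stage 1: 9 dB above -19.7 dBFS, reduced 3:1 to 3 dB above → -16.7 dBFS.
Stage 2: -16.7 dBFS is at or below the -9.7 dBFS threshold — no compression; output -16.7 dBFS.
Stage 3: 25.3 dB above -42 dBFS, reduced 5:1 to 5.06 dB above → -36.94 dBFS.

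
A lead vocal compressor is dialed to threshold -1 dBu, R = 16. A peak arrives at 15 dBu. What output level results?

15 dBu sits 16 dB over threshold.
The 16 dB excess becomes 1 dB after 16:1 reduction.
That puts the output at 0 dBu.

0 dBu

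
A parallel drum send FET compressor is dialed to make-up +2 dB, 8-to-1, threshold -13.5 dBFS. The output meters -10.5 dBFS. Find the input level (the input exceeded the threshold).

-5.5 dBFS

Remove make-up: -10.5 − 2 = -12.5 dBFS.
That's 1 dB above the -13.5 dBFS threshold.
Undo the ratio: input overshoot = 1 × 8 = 8 dB, giving input = -5.5 dBFS.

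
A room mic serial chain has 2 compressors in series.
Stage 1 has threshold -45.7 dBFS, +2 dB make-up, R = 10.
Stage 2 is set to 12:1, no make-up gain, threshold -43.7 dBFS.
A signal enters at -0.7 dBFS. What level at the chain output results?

Stage 1: overshoot 45 dB → 45/10 = 4.5 dB → -41.2 dBFS; +2 dB make-up → -39.2 dBFS.
Stage 2: -39.2 dBFS is 4.5 dB over -43.7 dBFS; at 12:1 that becomes 0.375 dB over, giving -43.325 dBFS.

-43.325 dBFS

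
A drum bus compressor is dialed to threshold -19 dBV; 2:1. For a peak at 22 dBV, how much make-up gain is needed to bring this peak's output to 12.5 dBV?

11 dB

The peak compresses to -19 + 41/2 = 1.5 dBV.
To reach 12.5 dBV requires 12.5 − 1.5 = 11 dB of make-up.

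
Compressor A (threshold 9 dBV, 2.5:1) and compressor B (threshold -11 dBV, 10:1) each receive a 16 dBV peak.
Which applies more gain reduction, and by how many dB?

A: 7 dB over, compressed to 2.8 dB over, so 4.2 dB of GR.
B: 27 dB over, compressed to 2.7 dB over, so 24.3 dB of GR.
B reduces 20.1 dB more.

B, by 20.1 dB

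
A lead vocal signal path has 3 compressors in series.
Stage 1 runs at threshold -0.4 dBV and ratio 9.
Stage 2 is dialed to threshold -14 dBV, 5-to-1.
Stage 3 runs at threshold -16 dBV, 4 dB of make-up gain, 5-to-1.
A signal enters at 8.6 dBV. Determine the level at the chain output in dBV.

Stage 1: 9 dB above -0.4 dBV, reduced 9:1 to 1 dB above → 0.6 dBV.
Stage 2: 14.6 dB above -14 dBV, reduced 5:1 to 2.92 dB above → -11.08 dBV.
Stage 3: -11.08 dBV is 4.92 dB over -16 dBV; at 5:1 that becomes 0.984 dB over, giving -15.016 dBV; +4 dB make-up → -11.016 dBV.

-11.016 dBV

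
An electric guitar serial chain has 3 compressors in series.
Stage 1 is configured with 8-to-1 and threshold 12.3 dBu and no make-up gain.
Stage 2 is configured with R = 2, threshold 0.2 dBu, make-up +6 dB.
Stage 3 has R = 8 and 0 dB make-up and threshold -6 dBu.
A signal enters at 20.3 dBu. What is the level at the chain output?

-3.65625 dBu

Stage 1: 20.3 dBu is 8 dB over 12.3 dBu; at 8:1 that becomes 1 dB over, giving 13.3 dBu.
Stage 2: 13.3 dBu is 13.1 dB over 0.2 dBu; at 2:1 that becomes 6.55 dB over, giving 6.75 dBu; +6 dB make-up → 12.75 dBu.
Stage 3: 18.75 dB above -6 dBu, reduced 8:1 to 2.34375 dB above → -3.65625 dBu.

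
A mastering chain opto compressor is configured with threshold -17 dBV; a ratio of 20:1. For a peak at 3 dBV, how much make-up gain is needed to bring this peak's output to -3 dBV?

13 dB

Overshoot 20 dB → 20/20 = 1 dB after compression, so the compressed level is -17 + 1 = -16 dBV.
Make-up = target − compressed = -3 − (-16) = 13 dB.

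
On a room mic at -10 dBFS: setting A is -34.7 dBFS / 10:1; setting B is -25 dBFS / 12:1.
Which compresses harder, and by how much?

A: GR = 24.7 − 24.7/10 = 22.23 dB.
B: GR = 15 − 15/12 = 13.75 dB.
A applies 8.48 dB more gain reduction.

A, by 8.48 dB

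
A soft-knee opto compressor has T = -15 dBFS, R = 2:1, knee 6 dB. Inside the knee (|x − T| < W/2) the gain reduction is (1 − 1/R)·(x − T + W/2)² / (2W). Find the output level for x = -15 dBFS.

x − T + W/2 = -15 − (-15) + 3 = 3.
GR = (1 − 1/2) × 3² / 12 = 0.5 × 9 / 12 = 0.375 dB.
Output = -15 − 0.375 = -15.375 dBFS.

-15.375 dBFS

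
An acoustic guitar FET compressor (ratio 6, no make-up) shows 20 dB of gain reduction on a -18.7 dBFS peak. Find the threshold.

-42.7 dBFS

Input is 24 dB above T (since output overshoot × R = input overshoot: (-38.7 − T)·6 = -18.7 − T gives T = -42.7 dBFS).
Check: -42.7 + (-18.7 − (-42.7))/6 = -42.7 + 4 = -38.7 dBFS. ✓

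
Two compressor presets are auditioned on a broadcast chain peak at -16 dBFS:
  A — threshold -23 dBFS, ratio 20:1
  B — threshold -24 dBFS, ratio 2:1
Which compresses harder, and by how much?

A, by 2.65 dB

A: overshoot 7 dB → output overshoot 0.35 dB → GR 6.65 dB.
B: overshoot 8 dB → output overshoot 4 dB → GR 4 dB.
A reduces 2.65 dB more.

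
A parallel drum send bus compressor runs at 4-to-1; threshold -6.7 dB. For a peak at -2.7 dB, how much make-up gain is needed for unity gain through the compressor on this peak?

3 dB

The peak compresses to -6.7 + 4/4 = -5.7 dB.
To reach -2.7 dB requires -2.7 − (-5.7) = 3 dB of make-up.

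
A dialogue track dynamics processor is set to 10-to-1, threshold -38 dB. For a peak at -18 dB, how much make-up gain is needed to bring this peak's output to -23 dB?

Overshoot 20 dB → 20/10 = 2 dB after compression, so the compressed level is -38 + 2 = -36 dB.
Make-up = target − compressed = -23 − (-36) = 13 dB.

13 dB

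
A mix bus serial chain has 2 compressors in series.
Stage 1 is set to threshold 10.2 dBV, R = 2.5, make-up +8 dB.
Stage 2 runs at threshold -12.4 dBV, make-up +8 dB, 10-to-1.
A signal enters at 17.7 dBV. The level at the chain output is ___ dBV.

-1.04 dBV

Stage 1: 7.5 dB above 10.2 dBV, reduced 2.5:1 to 3 dB above → 13.2 dBV; +8 dB make-up → 21.2 dBV.
Stage 2: overshoot 33.6 dB → 33.6/10 = 3.36 dB → -9.04 dBV; +8 dB make-up → -1.04 dBV.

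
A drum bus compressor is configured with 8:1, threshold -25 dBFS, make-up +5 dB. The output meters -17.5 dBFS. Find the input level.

Remove make-up: -17.5 − 5 = -22.5 dBFS.
That's 2.5 dB above the -25 dBFS threshold.
Undo the ratio: input overshoot = 2.5 × 8 = 20 dB, giving input = -5 dBFS.

-5 dBFS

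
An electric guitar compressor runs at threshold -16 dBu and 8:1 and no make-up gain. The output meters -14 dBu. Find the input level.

Post-compression overshoot = -14 − (-16) = 2 dB.
Input overshoot = R × output overshoot = 16 dB → input = -16 + 16 = 0 dBu.

0 dBu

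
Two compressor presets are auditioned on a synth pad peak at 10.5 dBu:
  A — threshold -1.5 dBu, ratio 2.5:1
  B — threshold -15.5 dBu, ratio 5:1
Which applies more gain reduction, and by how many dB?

B, by 13.6 dB

A: 12 dB over, compressed to 4.8 dB over, so 7.2 dB of GR.
B: 26 dB over, compressed to 5.2 dB over, so 20.8 dB of GR.
Difference: 13.6 dB in favour of B.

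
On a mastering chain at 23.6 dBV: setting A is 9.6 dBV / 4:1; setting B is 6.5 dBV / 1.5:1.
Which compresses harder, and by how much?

A, by 4.8 dB

A: overshoot 14 dB → output overshoot 3.5 dB → GR 10.5 dB.
B: overshoot 17.1 dB → output overshoot 11.4 dB → GR 5.7 dB.
A reduces 4.8 dB more.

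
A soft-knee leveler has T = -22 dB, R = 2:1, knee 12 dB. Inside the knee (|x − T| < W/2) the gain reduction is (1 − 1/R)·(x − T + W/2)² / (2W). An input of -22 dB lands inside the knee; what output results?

x − T + W/2 = -22 − (-22) + 6 = 6.
GR = (1 − 1/2) × 6² / 24 = 0.5 × 36 / 24 = 0.75 dB.
Output = -22 − 0.75 = -22.75 dB.

-22.75 dB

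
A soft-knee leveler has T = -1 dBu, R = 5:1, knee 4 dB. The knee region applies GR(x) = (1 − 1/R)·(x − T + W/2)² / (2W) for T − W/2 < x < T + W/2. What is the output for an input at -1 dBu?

x − T + W/2 = -1 − (-1) + 2 = 2.
GR = (1 − 1/5) × 2² / 8 = 0.8 × 4 / 8 = 0.4 dB.
Output = -1 − 0.4 = -1.4 dBu.

-1.4 dBu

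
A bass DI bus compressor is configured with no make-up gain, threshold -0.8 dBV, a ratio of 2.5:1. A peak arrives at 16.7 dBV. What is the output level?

6.2 dBV

The input is 17.5 dB above the -0.8 dBV threshold.
2.5:1 compression reduces that to 17.5/2.5 = 7 dB over.
That puts the output at 6.2 dBV.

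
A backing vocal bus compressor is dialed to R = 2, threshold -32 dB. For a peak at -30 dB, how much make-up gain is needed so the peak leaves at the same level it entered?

The peak compresses to -32 + 2/2 = -31 dB.
To reach -30 dB requires -30 − (-31) = 1 dB of make-up.

1 dB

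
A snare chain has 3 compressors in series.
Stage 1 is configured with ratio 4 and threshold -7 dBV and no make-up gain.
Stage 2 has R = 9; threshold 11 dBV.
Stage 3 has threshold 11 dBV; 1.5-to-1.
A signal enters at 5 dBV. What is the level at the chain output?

Stage 1: 12 dB above -7 dBV, reduced 4:1 to 3 dB above → -4 dBV.
Stage 2: below threshold (-4 ≤ 11); passes unchanged; output -4 dBV.
Stage 3: -4 dBV is at or below the 11 dBV threshold — no compression; output -4 dBV.

-4 dBV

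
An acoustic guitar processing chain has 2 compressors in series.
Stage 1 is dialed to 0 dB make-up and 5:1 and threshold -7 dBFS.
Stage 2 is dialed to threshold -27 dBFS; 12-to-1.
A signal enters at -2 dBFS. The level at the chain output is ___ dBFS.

Stage 1: -2 dBFS is 5 dB over -7 dBFS; at 5:1 that becomes 1 dB over, giving -6 dBFS.
Stage 2: 21 dB above -27 dBFS, reduced 12:1 to 1.75 dB above → -25.25 dBFS.

-25.25 dBFS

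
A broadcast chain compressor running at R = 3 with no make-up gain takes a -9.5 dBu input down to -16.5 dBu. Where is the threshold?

-20 dBu

Input is 10.5 dB above T (since output overshoot × R = input overshoot: (-16.5 − T)·3 = -9.5 − T gives T = -20 dBu).
Check: -20 + (-9.5 − (-20))/3 = -20 + 3.5 = -16.5 dBu. ✓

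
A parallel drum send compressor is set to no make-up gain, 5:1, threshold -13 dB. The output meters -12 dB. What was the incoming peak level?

-8 dB

Post-compression overshoot = -12 − (-13) = 1 dB.
Undo the ratio: input overshoot = 1 × 5 = 5 dB, giving input = -8 dB.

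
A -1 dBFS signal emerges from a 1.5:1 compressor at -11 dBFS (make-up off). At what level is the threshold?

-31 dBFS

Let T be the threshold. Output overshoot = (input overshoot)/R, so -11 − T = (-1 − T)/1.5.
1.5·(-11 − T) = -1 − T → 0.5·T = -16.5 − (-1) = -15.5.
T = -15.5/0.5 = -31 dBFS.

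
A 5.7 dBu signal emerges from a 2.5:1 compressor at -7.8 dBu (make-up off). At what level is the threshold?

Input is 22.5 dB above T (since output overshoot × R = input overshoot: (-7.8 − T)·2.5 = 5.7 − T gives T = -16.8 dBu).
Check: -16.8 + (5.7 − (-16.8))/2.5 = -16.8 + 9 = -7.8 dBu. ✓

-16.8 dBu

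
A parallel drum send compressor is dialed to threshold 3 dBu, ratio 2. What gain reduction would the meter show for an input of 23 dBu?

Overshoot = 23 − 3 = 20 dB.
A 2:1 ratio leaves 10 dB of that excess.
Gain reduction = 20 − 10 = 10 dB.

10 dB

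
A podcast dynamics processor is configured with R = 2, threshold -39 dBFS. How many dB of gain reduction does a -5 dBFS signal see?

17 dB

The signal is 34 dB above threshold.
A 2:1 ratio leaves 17 dB of that excess.
So the signal is attenuated by 34 − 17 = 17 dB.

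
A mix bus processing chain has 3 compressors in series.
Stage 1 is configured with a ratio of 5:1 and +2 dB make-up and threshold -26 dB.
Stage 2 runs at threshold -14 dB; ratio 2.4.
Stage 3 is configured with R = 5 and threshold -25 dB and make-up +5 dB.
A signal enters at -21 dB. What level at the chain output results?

Stage 1: overshoot 5 dB → 5/5 = 1 dB → -25 dB; +2 dB make-up → -23 dB.
Stage 2: below threshold (-23 ≤ -14); passes unchanged; output -23 dB.
Stage 3: overshoot 2 dB → 2/5 = 0.4 dB → -24.6 dB; +5 dB make-up → -19.6 dB.

-19.6 dB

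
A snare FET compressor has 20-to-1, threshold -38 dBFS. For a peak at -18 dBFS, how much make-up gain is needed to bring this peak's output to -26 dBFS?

Overshoot 20 dB → 20/20 = 1 dB after compression, so the compressed level is -38 + 1 = -37 dBFS.
Make-up = target − compressed = -26 − (-37) = 11 dB.

11 dB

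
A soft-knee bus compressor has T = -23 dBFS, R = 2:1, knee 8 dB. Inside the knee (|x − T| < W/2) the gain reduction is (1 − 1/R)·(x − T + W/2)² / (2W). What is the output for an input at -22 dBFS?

x − T + W/2 = -22 − (-23) + 4 = 5.
GR = (1 − 1/2) × 5² / 16 = 0.5 × 25 / 16 = 0.78125 dB.
Output = -22 − 0.78125 = -22.78125 dBFS.

-22.78125 dBFS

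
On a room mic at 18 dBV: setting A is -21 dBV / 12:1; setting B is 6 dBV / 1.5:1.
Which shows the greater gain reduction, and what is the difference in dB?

A, by 31.75 dB

A: GR = 39 − 39/12 = 35.75 dB.
B: GR = 12 − 12/1.5 = 4 dB.
A reduces 31.75 dB more.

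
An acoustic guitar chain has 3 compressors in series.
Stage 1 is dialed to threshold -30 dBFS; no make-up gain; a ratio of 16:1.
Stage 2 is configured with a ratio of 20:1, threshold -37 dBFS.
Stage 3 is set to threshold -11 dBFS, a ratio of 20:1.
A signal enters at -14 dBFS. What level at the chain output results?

-36.6 dBFS

Stage 1: 16 dB above -30 dBFS, reduced 16:1 to 1 dB above → -29 dBFS.
Stage 2: 8 dB above -37 dBFS, reduced 20:1 to 0.4 dB above → -36.6 dBFS.
Stage 3: below threshold (-36.6 ≤ -11); passes unchanged; output -36.6 dBFS.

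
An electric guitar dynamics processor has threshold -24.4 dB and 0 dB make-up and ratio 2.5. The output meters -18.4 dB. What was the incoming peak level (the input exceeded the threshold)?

-9.4 dB

The compressed level sits -18.4 − (-24.4) = 6 dB over threshold.
Undo the ratio: input overshoot = 6 × 2.5 = 15 dB, giving input = -9.4 dB.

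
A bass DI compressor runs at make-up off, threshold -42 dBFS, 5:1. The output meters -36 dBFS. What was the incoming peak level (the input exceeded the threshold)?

-12 dBFS

Post-compression overshoot = -36 − (-42) = 6 dB.
Before 5:1 compression the overshoot was 6 × 5 = 30 dB, so input = -42 + 30 = -12 dBFS.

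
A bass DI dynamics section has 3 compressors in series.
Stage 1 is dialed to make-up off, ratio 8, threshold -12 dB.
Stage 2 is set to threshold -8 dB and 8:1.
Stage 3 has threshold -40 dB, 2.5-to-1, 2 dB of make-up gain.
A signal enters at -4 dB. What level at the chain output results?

Stage 1: overshoot 8 dB → 8/8 = 1 dB → -11 dB.
Stage 2: -11 dB ≤ -8 dB, so stage 2 doesn't engage; output -11 dB.
Stage 3: overshoot 29 dB → 29/2.5 = 11.6 dB → -28.4 dB; +2 dB make-up → -26.4 dB.

-26.4 dB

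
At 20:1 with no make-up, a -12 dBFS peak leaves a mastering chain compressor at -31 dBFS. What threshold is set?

-32 dBFS

Let T be the threshold. Output overshoot = (input overshoot)/R, so -31 − T = (-12 − T)/20.
20·(-31 − T) = -12 − T → 19·T = -620 − (-12) = -608.
T = -608/19 = -32 dBFS.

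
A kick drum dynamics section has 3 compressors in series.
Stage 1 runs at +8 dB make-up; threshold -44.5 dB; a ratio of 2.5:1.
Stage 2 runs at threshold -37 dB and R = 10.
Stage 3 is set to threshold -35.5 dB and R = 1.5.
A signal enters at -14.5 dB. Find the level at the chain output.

Stage 1: -14.5 dB is 30 dB over -44.5 dB; at 2.5:1 that becomes 12 dB over, giving -32.5 dB; +8 dB make-up → -24.5 dB.
Stage 2: 12.5 dB above -37 dB, reduced 10:1 to 1.25 dB above → -35.75 dB.
Stage 3: -35.75 dB ≤ -35.5 dB, so stage 3 doesn't engage; output -35.75 dB.

-35.75 dB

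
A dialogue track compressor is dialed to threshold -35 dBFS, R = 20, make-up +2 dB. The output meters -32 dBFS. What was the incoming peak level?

Before make-up, the level was -32 − 2 = -34 dBFS.
The compressed level sits -34 − (-35) = 1 dB over threshold.
Input overshoot = R × output overshoot = 20 dB → input = -35 + 20 = -15 dBFS.

-15 dBFS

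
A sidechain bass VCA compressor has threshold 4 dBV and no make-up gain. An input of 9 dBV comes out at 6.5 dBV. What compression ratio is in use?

Input overshoot = 9 − 4 = 5 dB; output overshoot = 6.5 − 4 = 2.5 dB.
Ratio = 5 / 2.5 = 2.

2:1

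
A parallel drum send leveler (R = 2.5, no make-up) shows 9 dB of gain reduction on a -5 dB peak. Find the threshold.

-20 dB

Let T be the threshold. Output overshoot = (input overshoot)/R, so -14 − T = (-5 − T)/2.5.
2.5·(-14 − T) = -5 − T → 1.5·T = -35 − (-5) = -30.
T = -30/1.5 = -20 dB.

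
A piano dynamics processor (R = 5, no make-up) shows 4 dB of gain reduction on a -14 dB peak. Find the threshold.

-19 dB

Input is 5 dB above T (since output overshoot × R = input overshoot: (-18 − T)·5 = -14 − T gives T = -19 dB).
Check: -19 + (-14 − (-19))/5 = -19 + 1 = -18 dB. ✓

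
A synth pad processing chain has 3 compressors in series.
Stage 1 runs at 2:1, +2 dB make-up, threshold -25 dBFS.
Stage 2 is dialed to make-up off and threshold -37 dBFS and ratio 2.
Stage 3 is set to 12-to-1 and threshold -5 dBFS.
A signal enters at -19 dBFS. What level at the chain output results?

-28.5 dBFS

Stage 1: 6 dB above -25 dBFS, reduced 2:1 to 3 dB above → -22 dBFS; +2 dB make-up → -20 dBFS.
Stage 2: 17 dB above -37 dBFS, reduced 2:1 to 8.5 dB above → -28.5 dBFS.
Stage 3: below threshold (-28.5 ≤ -5); passes unchanged; output -28.5 dBFS.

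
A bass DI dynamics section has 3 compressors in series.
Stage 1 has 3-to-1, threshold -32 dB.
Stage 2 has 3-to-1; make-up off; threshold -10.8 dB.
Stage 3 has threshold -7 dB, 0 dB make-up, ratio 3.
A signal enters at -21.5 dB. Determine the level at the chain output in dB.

-28.5 dB

Stage 1: -21.5 dB is 10.5 dB over -32 dB; at 3:1 that becomes 3.5 dB over, giving -28.5 dB.
Stage 2: -28.5 dB ≤ -10.8 dB, so stage 2 doesn't engage; output -28.5 dB.
Stage 3: -28.5 dB ≤ -7 dB, so stage 3 doesn't engage; output -28.5 dB.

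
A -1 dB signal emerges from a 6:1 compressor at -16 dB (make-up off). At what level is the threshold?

Input is 18 dB above T (since output overshoot × R = input overshoot: (-16 − T)·6 = -1 − T gives T = -19 dB).
Check: -19 + (-1 − (-19))/6 = -19 + 3 = -16 dB. ✓

-19 dB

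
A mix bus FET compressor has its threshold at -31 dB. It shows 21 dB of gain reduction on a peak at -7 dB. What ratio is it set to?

8:1

Input overshoot = -7 − (-31) = 24 dB.
Output overshoot = 24 − 21 = 3 dB.
Ratio = input overshoot / output overshoot = 24 / 3 = 8.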